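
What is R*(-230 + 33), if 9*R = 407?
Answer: -80179/9 ≈ -8908.8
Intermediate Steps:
R = 407/9 (R = (⅑)*407 = 407/9 ≈ 45.222)
R*(-230 + 33) = 407*(-230 + 33)/9 = (407/9)*(-197) = -80179/9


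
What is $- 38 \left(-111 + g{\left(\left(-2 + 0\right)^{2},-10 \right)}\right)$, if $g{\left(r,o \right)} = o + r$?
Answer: $4446$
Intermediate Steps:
$- 38 \left(-111 + g{\left(\left(-2 + 0\right)^{2},-10 \right)}\right) = - 38 \left(-111 - \left(10 - \left(-2 + 0\right)^{2}\right)\right) = - 38 \left(-111 - \left(10 - \left(-2\right)^{2}\right)\right) = - 38 \left(-111 + \left(-10 + 4\right)\right) = - 38 \left(-111 - 6\right) = \left(-38\right) \left(-117\right) = 4446$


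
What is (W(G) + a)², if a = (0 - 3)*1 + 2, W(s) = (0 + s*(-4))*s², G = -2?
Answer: 961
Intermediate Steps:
W(s) = -4*s³ (W(s) = (0 - 4*s)*s² = (-4*s)*s² = -4*s³)
a = -1 (a = -3*1 + 2 = -3 + 2 = -1)
(W(G) + a)² = (-4*(-2)³ - 1)² = (-4*(-8) - 1)² = (32 - 1)² = 31² = 961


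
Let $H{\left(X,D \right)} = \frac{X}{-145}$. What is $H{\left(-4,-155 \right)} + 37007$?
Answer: $\frac{5366019}{145} \approx 37007.0$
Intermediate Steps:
$H{\left(X,D \right)} = - \frac{X}{145}$ ($H{\left(X,D \right)} = X \left(- \frac{1}{145}\right) = - \frac{X}{145}$)
$H{\left(-4,-155 \right)} + 37007 = \left(- \frac{1}{145}\right) \left(-4\right) + 37007 = \frac{4}{145} + 37007 = \frac{5366019}{145}$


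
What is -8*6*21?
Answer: -1008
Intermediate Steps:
-8*6*21 = -48*21 = -1008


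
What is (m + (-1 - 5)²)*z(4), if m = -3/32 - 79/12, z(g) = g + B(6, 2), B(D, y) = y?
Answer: 2815/16 ≈ 175.94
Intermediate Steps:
z(g) = 2 + g (z(g) = g + 2 = 2 + g)
m = -641/96 (m = -3*1/32 - 79*1/12 = -3/32 - 79/12 = -641/96 ≈ -6.6771)
(m + (-1 - 5)²)*z(4) = (-641/96 + (-1 - 5)²)*(2 + 4) = (-641/96 + (-6)²)*6 = (-641/96 + 36)*6 = (2815/96)*6 = 2815/16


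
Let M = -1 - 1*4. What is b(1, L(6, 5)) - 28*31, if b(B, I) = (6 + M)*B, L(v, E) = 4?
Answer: -867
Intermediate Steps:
M = -5 (M = -1 - 4 = -5)
b(B, I) = B (b(B, I) = (6 - 5)*B = 1*B = B)
b(1, L(6, 5)) - 28*31 = 1 - 28*31 = 1 - 868 = -867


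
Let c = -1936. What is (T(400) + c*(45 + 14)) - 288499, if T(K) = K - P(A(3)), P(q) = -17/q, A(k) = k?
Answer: -1206952/3 ≈ -4.0232e+5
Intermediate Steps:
T(K) = 17/3 + K (T(K) = K - (-17)/3 = K - 1*(-17/3) = K + 17/3 = 17/3 + K)
(T(400) + c*(45 + 14)) - 288499 = ((17/3 + 400) - 1936*(45 + 14)) - 288499 = (1217/3 - 1936*59) - 288499 = (1217/3 - 114224) - 288499 = -341455/3 - 288499 = -1206952/3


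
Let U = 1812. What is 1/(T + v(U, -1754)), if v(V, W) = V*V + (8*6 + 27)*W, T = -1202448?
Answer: 1/1949346 ≈ 5.1299e-7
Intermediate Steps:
v(V, W) = V² + 75*W (v(V, W) = V² + (48 + 27)*W = V² + 75*W)
1/(T + v(U, -1754)) = 1/(-1202448 + (1812² + 75*(-1754))) = 1/(-1202448 + (3283344 - 131550)) = 1/(-1202448 + 3151794) = 1/1949346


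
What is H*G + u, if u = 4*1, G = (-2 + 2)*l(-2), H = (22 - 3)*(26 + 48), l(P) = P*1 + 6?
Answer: 4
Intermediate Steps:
l(P) = 6 + P (l(P) = P + 6 = 6 + P)
H = 1406 (H = 19*74 = 1406)
G = 0 (G = (-2 + 2)*(6 - 2) = 0*4 = 0)
u = 4
H*G + u = 1406*0 + 4 = 0 + 4 = 4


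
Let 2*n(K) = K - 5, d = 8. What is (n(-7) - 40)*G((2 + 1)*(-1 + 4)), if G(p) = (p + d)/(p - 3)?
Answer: -391/3 ≈ -130.33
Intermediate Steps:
G(p) = (8 + p)/(-3 + p) (G(p) = (p + 8)/(p - 3) = (8 + p)/(-3 + p))
n(K) = -5/2 + K/2 (n(K) = (K - 5)/2 = (-5 + K)/2 = -5/2 + K/2)
(n(-7) - 40)*G((2 + 1)*(-1 + 4)) = ((-5/2 + (½)*(-7)) - 40)*((8 + (2 + 1)*(-1 + 4))/(-3 + (2 + 1)*(-1 + 4))) = ((-5/2 - 7/2) - 40)*((8 + 3*3)/(-3 + 3*3)) = (-6 - 40)*((8 + 9)/(-3 + 9)) = -46*17/6 = -391/3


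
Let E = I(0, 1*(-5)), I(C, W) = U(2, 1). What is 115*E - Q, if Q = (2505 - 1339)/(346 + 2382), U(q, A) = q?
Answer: 28467/124 ≈ 229.57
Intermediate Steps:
I(C, W) = 2
E = 2
Q = 53/124 (Q = 1166/2728 = 1166*(1/2728) = 53/124 ≈ 0.42742)
115*E - Q = 115*2 - 1*53/124 = 230 - 53/124 = 28467/124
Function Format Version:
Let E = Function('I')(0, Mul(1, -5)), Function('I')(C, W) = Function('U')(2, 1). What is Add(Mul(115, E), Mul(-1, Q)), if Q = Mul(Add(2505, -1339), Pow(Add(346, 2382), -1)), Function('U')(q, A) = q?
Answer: Rational(28467, 124) ≈ 229.57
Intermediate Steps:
Function('I')(C, W) = 2
E = 2
Q = Rational(53, 124) (Q = Mul(1166, Pow(2728, -1)) = Mul(1166, Rational(1, 2728)) = Rational(53, 124) ≈ 0.42742)
Add(Mul(115, E), Mul(-1, Q)) = Add(Mul(115, 2), Mul(-1, Rational(53, 124))) = Add(230, Rational(-53, 124)) = Rational(28467, 124)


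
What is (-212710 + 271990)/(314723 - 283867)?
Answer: 390/203 ≈ 1.9212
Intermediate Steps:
(-212710 + 271990)/(314723 - 283867) = 59280/30856 = 59280*(1/30856) = 390/203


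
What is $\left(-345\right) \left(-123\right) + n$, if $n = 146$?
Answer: $42581$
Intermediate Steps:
$\left(-345\right) \left(-123\right) + n = \left(-345\right) \left(-123\right) + 146 = 42435 + 146 = 42581$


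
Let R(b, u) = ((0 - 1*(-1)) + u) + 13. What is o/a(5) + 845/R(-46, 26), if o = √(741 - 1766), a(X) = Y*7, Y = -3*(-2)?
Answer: 169/8 + 5*I*√41/42 ≈ 21.125 + 0.76228*I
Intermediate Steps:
Y = 6
a(X) = 42 (a(X) = 6*7 = 42)
o = 5*I*√41 (o = √(-1025) = 5*I*√41 ≈ 32.016*I)
R(b, u) = 14 + u (R(b, u) = ((0 + 1) + u) + 13 = (1 + u) + 13 = 14 + u)
o/a(5) + 845/R(-46, 26) = (5*I*√41)/42 + 845/(14 + 26) = (5*I*√41)*(1/42) + 845/40 = 5*I*√41/42 + 845*(1/40) = 5*I*√41/42 + 169/8 = 169/8 + 5*I*√41/42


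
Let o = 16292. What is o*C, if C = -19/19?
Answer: -16292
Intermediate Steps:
C = -1 (C = -19*1/19 = -1)
o*C = 16292*(-1) = -16292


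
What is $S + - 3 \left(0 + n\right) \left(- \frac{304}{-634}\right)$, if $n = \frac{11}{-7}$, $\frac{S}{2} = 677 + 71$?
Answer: $\frac{3324640}{2219} \approx 1498.3$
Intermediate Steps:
$S = 1496$ ($S = 2 \left(677 + 71\right) = 2 \cdot 748 = 1496$)
$n = - \frac{11}{7}$ ($n = 11 \left(- \frac{1}{7}\right) = - \frac{11}{7} \approx -1.5714$)
$S + - 3 \left(0 + n\right) \left(- \frac{304}{-634}\right) = 1496 + - 3 \left(0 - \frac{11}{7}\right) \left(- \frac{304}{-634}\right) = 1496 + \left(-3\right) \left(- \frac{11}{7}\right) \left(\left(-304\right) \left(- \frac{1}{634}\right)\right) = 1496 + \frac{33}{7} \cdot \frac{152}{317} = 1496 + \frac{5016}{2219} = \frac{3324640}{2219}$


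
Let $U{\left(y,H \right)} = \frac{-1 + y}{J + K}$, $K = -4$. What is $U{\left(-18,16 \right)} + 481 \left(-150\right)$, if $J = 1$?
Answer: $- \frac{216431}{3} \approx -72144.0$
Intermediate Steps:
$U{\left(y,H \right)} = \frac{1}{3} - \frac{y}{3}$ ($U{\left(y,H \right)} = \frac{-1 + y}{1 - 4} = \frac{-1 + y}{-3} = \left(-1 + y\right) \left(- \frac{1}{3}\right) = \frac{1}{3} - \frac{y}{3}$)
$U{\left(-18,16 \right)} + 481 \left(-150\right) = \left(\frac{1}{3} - -6\right) + 481 \left(-150\right) = \left(\frac{1}{3} + 6\right) - 72150 = \frac{19}{3} - 72150 = - \frac{216431}{3}$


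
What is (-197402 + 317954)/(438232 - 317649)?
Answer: 120552/120583 ≈ 0.99974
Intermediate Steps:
(-197402 + 317954)/(438232 - 317649) = 120552/120583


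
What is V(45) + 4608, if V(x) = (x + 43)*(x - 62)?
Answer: 3112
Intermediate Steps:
V(x) = (-62 + x)*(43 + x) (V(x) = (43 + x)*(-62 + x) = (-62 + x)*(43 + x))
V(45) + 4608 = (-2666 + 45**2 - 19*45) + 4608 = (-2666 + 2025 - 855) + 4608 = -1496 + 4608 = 3112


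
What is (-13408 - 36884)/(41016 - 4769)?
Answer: -50292/36247 ≈ -1.3875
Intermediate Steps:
(-13408 - 36884)/(41016 - 4769) = -50292/36247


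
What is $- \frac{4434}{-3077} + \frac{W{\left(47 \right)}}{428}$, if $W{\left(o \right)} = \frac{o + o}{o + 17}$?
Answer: $\frac{60872683}{42142592} \approx 1.4444$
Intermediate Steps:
$W{\left(o \right)} = \frac{2 o}{17 + o}$
$- \frac{4434}{-3077} + \frac{W{\left(47 \right)}}{428} = - \frac{4434}{-3077} + \frac{2 \cdot 47 \frac{1}{17 + 47}}{428} = \left(-4434\right) \left(- \frac{1}{3077}\right) + 2 \cdot 47 \cdot \frac{1}{64} \cdot \frac{1}{428} = \frac{4434}{3077} + 2 \cdot 47 \cdot \frac{1}{64} \cdot \frac{1}{428} = \frac{4434}{3077} + \frac{47}{32} \cdot \frac{1}{428} = \frac{4434}{3077} + \frac{47}{13696} = \frac{60872683}{42142592}$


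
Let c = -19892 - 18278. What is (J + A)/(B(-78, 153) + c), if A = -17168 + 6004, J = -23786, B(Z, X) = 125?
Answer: 6990/7609 ≈ 0.91865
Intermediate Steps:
A = -11164
c = -38170
(J + A)/(B(-78, 153) + c) = (-23786 - 11164)/(125 - 38170) = -34950/(-38045) = -34950*(-1/38045) = 6990/7609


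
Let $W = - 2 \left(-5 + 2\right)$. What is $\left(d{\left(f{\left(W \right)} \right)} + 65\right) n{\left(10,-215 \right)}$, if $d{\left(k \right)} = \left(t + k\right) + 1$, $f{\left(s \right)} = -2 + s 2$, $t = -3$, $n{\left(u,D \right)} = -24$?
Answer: $-1752$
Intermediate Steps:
$W = 6$ ($W = \left(-2\right) \left(-3\right) = 6$)
$f{\left(s \right)} = -2 + 2 s$
$d{\left(k \right)} = -2 + k$ ($d{\left(k \right)} = \left(-3 + k\right) + 1 = -2 + k$)
$\left(d{\left(f{\left(W \right)} \right)} + 65\right) n{\left(10,-215 \right)} = \left(\left(-2 + \left(-2 + 2 \cdot 6\right)\right) + 65\right) \left(-24\right) = \left(\left(-2 + \left(-2 + 12\right)\right) + 65\right) \left(-24\right) = \left(\left(-2 + 10\right) + 65\right) \left(-24\right) = \left(8 + 65\right) \left(-24\right) = 73 \left(-24\right) = -1752$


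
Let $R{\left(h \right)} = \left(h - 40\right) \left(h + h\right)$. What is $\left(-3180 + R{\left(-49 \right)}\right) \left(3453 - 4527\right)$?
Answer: $-5952108$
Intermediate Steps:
$R{\left(h \right)} = 2 h \left(-40 + h\right)$ ($R{\left(h \right)} = \left(-40 + h\right) 2 h = 2 h \left(-40 + h\right)$)
$\left(-3180 + R{\left(-49 \right)}\right) \left(3453 - 4527\right) = \left(-3180 + 2 \left(-49\right) \left(-40 - 49\right)\right) \left(3453 - 4527\right) = \left(-3180 + 2 \left(-49\right) \left(-89\right)\right) \left(-1074\right) = \left(-3180 + 8722\right) \left(-1074\right) = 5542 \left(-1074\right) = -5952108$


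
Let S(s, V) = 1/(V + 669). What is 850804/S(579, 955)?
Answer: 1381705696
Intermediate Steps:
S(s, V) = 1/(669 + V)
850804/S(579, 955) = 850804/(1/(669 + 955)) = 850804/(1/1624) = 850804*1624 = 1381705696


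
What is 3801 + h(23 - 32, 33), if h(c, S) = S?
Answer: 3834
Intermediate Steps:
3801 + h(23 - 32, 33) = 3801 + 33 = 3834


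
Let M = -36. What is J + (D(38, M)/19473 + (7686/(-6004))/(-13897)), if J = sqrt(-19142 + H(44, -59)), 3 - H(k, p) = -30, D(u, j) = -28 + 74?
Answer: 1993899263/812390075562 + I*sqrt(19109) ≈ 0.0024544 + 138.24*I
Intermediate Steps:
D(u, j) = 46
H(k, p) = 33 (H(k, p) = 3 - 1*(-30) = 3 + 30 = 33)
J = I*sqrt(19109) (J = sqrt(-19142 + 33) = sqrt(-19109) = I*sqrt(19109) ≈ 138.24*I)
J + (D(38, M)/19473 + (7686/(-6004))/(-13897)) = I*sqrt(19109) + (46/19473 + (7686/(-6004))/(-13897)) = I*sqrt(19109) + (46*(1/19473) + (7686*(-1/6004))*(-1/13897)) = I*sqrt(19109) + (46/19473 - 3843/3002*(-1/13897)) = I*sqrt(19109) + (46/19473 + 3843/41718794) = I*sqrt(19109) + 1993899263/812390075562 = 1993899263/812390075562 + I*sqrt(19109)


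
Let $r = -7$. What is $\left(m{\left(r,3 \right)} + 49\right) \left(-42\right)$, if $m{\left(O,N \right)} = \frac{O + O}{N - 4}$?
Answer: $-2646$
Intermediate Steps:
$m{\left(O,N \right)} = \frac{2 O}{-4 + N}$
$\left(m{\left(r,3 \right)} + 49\right) \left(-42\right) = \left(2 \left(-7\right) \frac{1}{-4 + 3} + 49\right) \left(-42\right) = \left(2 \left(-7\right) \frac{1}{-1} + 49\right) \left(-42\right) = \left(2 \left(-7\right) \left(-1\right) + 49\right) \left(-42\right) = \left(14 + 49\right) \left(-42\right) = 63 \left(-42\right) = -2646$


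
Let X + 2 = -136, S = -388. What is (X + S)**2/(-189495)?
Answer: -276676/189495 ≈ -1.4601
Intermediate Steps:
X = -138 (X = -2 - 136 = -138)
(X + S)**2/(-189495) = (-138 - 388)**2/(-189495) = (-526)**2*(-1/189495) = 276676*(-1/189495) = -276676/189495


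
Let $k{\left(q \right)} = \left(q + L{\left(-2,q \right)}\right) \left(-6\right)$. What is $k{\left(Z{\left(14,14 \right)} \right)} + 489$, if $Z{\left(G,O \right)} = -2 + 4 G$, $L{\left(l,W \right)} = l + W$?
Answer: $-147$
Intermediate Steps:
$L{\left(l,W \right)} = W + l$
$k{\left(q \right)} = 12 - 12 q$ ($k{\left(q \right)} = \left(q + \left(q - 2\right)\right) \left(-6\right) = \left(q + \left(-2 + q\right)\right) \left(-6\right) = \left(-2 + 2 q\right) \left(-6\right) = 12 - 12 q$)
$k{\left(Z{\left(14,14 \right)} \right)} + 489 = \left(12 - 12 \left(-2 + 4 \cdot 14\right)\right) + 489 = \left(12 - 12 \left(-2 + 56\right)\right) + 489 = \left(12 - 648\right) + 489 = -636 + 489 = -147$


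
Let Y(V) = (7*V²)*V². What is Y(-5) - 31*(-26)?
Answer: 5181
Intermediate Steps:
Y(V) = 7*V⁴
Y(-5) - 31*(-26) = 7*(-5)⁴ - 31*(-26) = 7*625 + 806 = 4375 + 806 = 5181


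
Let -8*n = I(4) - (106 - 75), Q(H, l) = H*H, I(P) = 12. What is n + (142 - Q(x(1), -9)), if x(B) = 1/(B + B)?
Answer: 1153/8 ≈ 144.13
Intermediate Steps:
x(B) = 1/(2*B)
Q(H, l) = H²
n = 19/8 (n = -(12 - (106 - 75))/8 = -(12 - 1*31)/8 = -(12 - 31)/8 = -⅛*(-19) = 19/8 ≈ 2.3750)
n + (142 - Q(x(1), -9)) = 19/8 + (142 - ((½)/1)²) = 19/8 + (142 - ((½)*1)²) = 19/8 + (142 - (½)²) = 19/8 + (142 - 1*¼) = 19/8 + (142 - ¼) = 19/8 + 567/4 = 1153/8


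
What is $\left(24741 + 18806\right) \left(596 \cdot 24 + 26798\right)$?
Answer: $1789868794$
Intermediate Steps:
$\left(24741 + 18806\right) \left(596 \cdot 24 + 26798\right) = 43547 \left(14304 + 26798\right) = 43547 \cdot 41102 = 1789868794$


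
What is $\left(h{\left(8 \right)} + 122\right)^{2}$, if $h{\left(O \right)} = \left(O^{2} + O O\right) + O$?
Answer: $66564$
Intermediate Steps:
$h{\left(O \right)} = O + 2 O^{2}$ ($h{\left(O \right)} = \left(O^{2} + O^{2}\right) + O = 2 O^{2} + O = O + 2 O^{2}$)
$\left(h{\left(8 \right)} + 122\right)^{2} = \left(8 \left(1 + 2 \cdot 8\right) + 122\right)^{2} = \left(8 \left(1 + 16\right) + 122\right)^{2} = \left(8 \cdot 17 + 122\right)^{2} = \left(136 + 122\right)^{2} = 258^{2} = 66564$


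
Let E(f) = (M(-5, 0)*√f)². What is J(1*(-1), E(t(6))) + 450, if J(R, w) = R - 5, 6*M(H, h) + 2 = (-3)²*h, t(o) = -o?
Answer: 444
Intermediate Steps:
M(H, h) = -⅓ + 3*h/2 (M(H, h) = -⅓ + ((-3)²*h)/6 = -⅓ + (9*h)/6 = -⅓ + 3*h/2)
E(f) = f/9 (E(f) = ((-⅓ + (3/2)*0)*√f)² = ((-⅓ + 0)*√f)² = (-√f/3)² = f/9)
J(R, w) = -5 + R
J(1*(-1), E(t(6))) + 450 = (-5 + 1*(-1)) + 450 = (-5 - 1) + 450 = -6 + 450 = 444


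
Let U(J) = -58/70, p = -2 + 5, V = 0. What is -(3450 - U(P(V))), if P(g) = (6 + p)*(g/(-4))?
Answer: -120779/35 ≈ -3450.8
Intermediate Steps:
p = 3
P(g) = -9*g/4 (P(g) = (6 + 3)*(g/(-4)) = 9*(g*(-1/4)) = 9*(-g/4) = -9*g/4)
U(J) = -29/35 (U(J) = -58*1/70 = -29/35)
-(3450 - U(P(V))) = -(3450 - 1*(-29/35)) = -(3450 + 29/35) = -1*120779/35 = -120779/35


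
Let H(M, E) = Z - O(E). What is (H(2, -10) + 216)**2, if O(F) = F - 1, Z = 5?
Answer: 53824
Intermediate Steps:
O(F) = -1 + F
H(M, E) = 6 - E (H(M, E) = 5 - (-1 + E) = 5 + (1 - E) = 6 - E)
(H(2, -10) + 216)**2 = ((6 - 1*(-10)) + 216)**2 = ((6 + 10) + 216)**2 = (16 + 216)**2 = 232**2 = 53824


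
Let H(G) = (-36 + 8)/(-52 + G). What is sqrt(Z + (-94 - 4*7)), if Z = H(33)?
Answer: I*sqrt(43510)/19 ≈ 10.978*I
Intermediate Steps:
H(G) = -28/(-52 + G)
Z = 28/19 (Z = -28/(-52 + 33) = -28/(-19) = -28*(-1/19) = 28/19 ≈ 1.4737)
sqrt(Z + (-94 - 4*7)) = sqrt(28/19 + (-94 - 4*7)) = sqrt(28/19 + (-94 - 28)) = sqrt(28/19 - 122) = sqrt(-2290/19) = I*sqrt(43510)/19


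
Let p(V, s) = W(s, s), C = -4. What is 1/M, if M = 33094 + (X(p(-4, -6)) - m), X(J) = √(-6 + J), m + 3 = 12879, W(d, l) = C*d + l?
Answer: 10109/204383756 - √3/204383756 ≈ 4.9452e-5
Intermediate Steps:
W(d, l) = l - 4*d (W(d, l) = -4*d + l = l - 4*d)
p(V, s) = -3*s (p(V, s) = s - 4*s = -3*s)
m = 12876 (m = -3 + 12879 = 12876)
M = 20218 + 2*√3 (M = 33094 + (√(-6 - 3*(-6)) - 1*12876) = 33094 + (√(-6 + 18) - 12876) = 33094 + (√12 - 12876) = 33094 + (2*√3 - 12876) = 33094 + (-12876 + 2*√3) = 20218 + 2*√3 ≈ 20221.)
1/M = 1/(20218 + 2*√3)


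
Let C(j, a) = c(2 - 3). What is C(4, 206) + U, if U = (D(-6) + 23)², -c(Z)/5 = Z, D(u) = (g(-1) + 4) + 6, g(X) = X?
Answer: 1029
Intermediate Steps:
D(u) = 9 (D(u) = (-1 + 4) + 6 = 3 + 6 = 9)
c(Z) = -5*Z
C(j, a) = 5 (C(j, a) = -5*(2 - 3) = -5*(-1) = 5)
U = 1024 (U = (9 + 23)² = 32² = 1024)
C(4, 206) + U = 5 + 1024 = 1029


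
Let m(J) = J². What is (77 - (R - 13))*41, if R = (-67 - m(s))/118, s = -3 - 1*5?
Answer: 440791/118 ≈ 3735.5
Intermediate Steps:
s = -8 (s = -3 - 5 = -8)
R = -131/118 (R = (-67 - 1*(-8)²)/118 = (-67 - 1*64)*(1/118) = (-67 - 64)*(1/118) = -131*1/118 = -131/118 ≈ -1.1102)
(77 - (R - 13))*41 = (77 - (-131/118 - 13))*41 = (77 - 1*(-1665/118))*41 = (77 + 1665/118)*41 = (10751/118)*41 = 440791/118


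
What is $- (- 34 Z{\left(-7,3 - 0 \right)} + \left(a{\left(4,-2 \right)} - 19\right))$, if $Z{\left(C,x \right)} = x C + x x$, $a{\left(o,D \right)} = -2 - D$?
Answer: $-389$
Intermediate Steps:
$Z{\left(C,x \right)} = x^{2} + C x$ ($Z{\left(C,x \right)} = C x + x^{2} = x^{2} + C x$)
$- (- 34 Z{\left(-7,3 - 0 \right)} + \left(a{\left(4,-2 \right)} - 19\right)) = - (- 34 \left(3 - 0\right) \left(-7 + \left(3 - 0\right)\right) - 19) = - (- 34 \left(3 + 0\right) \left(-7 + \left(3 + 0\right)\right) + \left(\left(-2 + 2\right) - 19\right)) = - (- 34 \cdot 3 \left(-7 + 3\right) + \left(0 - 19\right)) = - (- 34 \cdot 3 \left(-4\right) - 19) = - (\left(-34\right) \left(-12\right) - 19) = - (408 - 19) = \left(-1\right) 389 = -389$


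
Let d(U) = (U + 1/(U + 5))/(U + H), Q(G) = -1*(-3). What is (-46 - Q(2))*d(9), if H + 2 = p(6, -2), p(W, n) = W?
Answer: -889/26 ≈ -34.192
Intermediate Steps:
Q(G) = 3
H = 4 (H = -2 + 6 = 4)
d(U) = (U + 1/(5 + U))/(4 + U) (d(U) = (U + 1/(U + 5))/(U + 4) = (U + 1/(5 + U))/(4 + U))
(-46 - Q(2))*d(9) = (-46 - 1*3)*((1 + 9² + 5*9)/(20 + 9² + 9*9)) = (-46 - 3)*((1 + 81 + 45)/(20 + 81 + 81)) = -49*127/182 = -889/26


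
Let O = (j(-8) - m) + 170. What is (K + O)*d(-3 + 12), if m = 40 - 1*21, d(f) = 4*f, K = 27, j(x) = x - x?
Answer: 6408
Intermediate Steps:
j(x) = 0
m = 19 (m = 40 - 21 = 19)
O = 151 (O = (0 - 1*19) + 170 = (0 - 19) + 170 = -19 + 170 = 151)
(K + O)*d(-3 + 12) = (27 + 151)*(4*(-3 + 12)) = 178*(4*9) = 178*36 = 6408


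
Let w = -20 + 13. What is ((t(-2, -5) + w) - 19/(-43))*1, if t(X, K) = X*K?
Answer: 148/43 ≈ 3.4419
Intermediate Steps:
t(X, K) = K*X
w = -7
((t(-2, -5) + w) - 19/(-43))*1 = ((-5*(-2) - 7) - 19/(-43))*1 = ((10 - 7) - 19*(-1/43))*1 = (3 + 19/43)*1 = (148/43)*1 = 148/43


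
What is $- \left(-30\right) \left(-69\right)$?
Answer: $-2070$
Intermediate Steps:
$- \left(-30\right) \left(-69\right) = \left(-1\right) 2070 = -2070$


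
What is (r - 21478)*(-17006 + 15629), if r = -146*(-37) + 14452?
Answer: 2236248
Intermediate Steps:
r = 19854 (r = 5402 + 14452 = 19854)
(r - 21478)*(-17006 + 15629) = (19854 - 21478)*(-17006 + 15629) = -1624*(-1377) = 2236248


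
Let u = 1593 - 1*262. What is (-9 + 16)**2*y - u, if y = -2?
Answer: -1429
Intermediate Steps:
u = 1331 (u = 1593 - 262 = 1331)
(-9 + 16)**2*y - u = (-9 + 16)**2*(-2) - 1*1331 = 7**2*(-2) - 1331 = 49*(-2) - 1331 = -98 - 1331 = -1429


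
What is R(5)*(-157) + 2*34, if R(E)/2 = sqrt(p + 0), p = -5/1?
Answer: 68 - 314*I*sqrt(5) ≈ 68.0 - 702.13*I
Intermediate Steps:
p = -5 (p = -5*1 = -5)
R(E) = 2*I*sqrt(5) (R(E) = 2*sqrt(-5 + 0) = 2*sqrt(-5) = 2*(I*sqrt(5)) = 2*I*sqrt(5))
R(5)*(-157) + 2*34 = (2*I*sqrt(5))*(-157) + 2*34 = -314*I*sqrt(5) + 68 = 68 - 314*I*sqrt(5)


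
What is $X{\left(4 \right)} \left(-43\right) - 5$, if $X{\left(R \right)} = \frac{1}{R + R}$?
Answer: $- \frac{83}{8} \approx -10.375$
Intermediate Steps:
$X{\left(R \right)} = \frac{1}{2 R}$
$X{\left(4 \right)} \left(-43\right) - 5 = \frac{1}{2 \cdot 4} \left(-43\right) - 5 = \frac{1}{2} \cdot \frac{1}{4} \left(-43\right) - 5 = \frac{1}{8} \left(-43\right) - 5 = - \frac{43}{8} - 5 = - \frac{83}{8}$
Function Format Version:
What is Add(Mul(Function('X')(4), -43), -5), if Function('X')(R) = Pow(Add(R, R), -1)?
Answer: Rational(-83, 8) ≈ -10.375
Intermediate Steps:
Function('X')(R) = Mul(Rational(1, 2), Pow(R, -1)) (Function('X')(R) = Pow(Mul(2, R), -1) = Mul(Rational(1, 2), Pow(R, -1)))
Add(Mul(Function('X')(4), -43), -5) = Add(Mul(Mul(Rational(1, 2), Pow(4, -1)), -43), -5) = Add(Mul(Mul(Rational(1, 2), Rational(1, 4)), -43), -5) = Add(Mul(Rational(1, 8), -43), -5) = Add(Rational(-43, 8), -5) = Rational(-83, 8)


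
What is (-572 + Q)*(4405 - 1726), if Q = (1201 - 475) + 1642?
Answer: 4811484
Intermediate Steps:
Q = 2368 (Q = 726 + 1642 = 2368)
(-572 + Q)*(4405 - 1726) = (-572 + 2368)*(4405 - 1726) = 1796*2679 = 4811484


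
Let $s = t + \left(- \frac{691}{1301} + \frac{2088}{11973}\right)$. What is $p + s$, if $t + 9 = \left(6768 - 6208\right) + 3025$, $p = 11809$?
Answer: $\frac{79881544750}{5192291} \approx 15385.0$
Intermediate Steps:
$t = 3576$ ($t = -9 + \left(\left(6768 - 6208\right) + 3025\right) = -9 + \left(560 + 3025\right) = -9 + 3585 = 3576$)
$s = \frac{18565780331}{5192291}$ ($s = 3576 + \left(- \frac{691}{1301} + \frac{2088}{11973}\right) = 3576 + \left(\left(-691\right) \frac{1}{1301} + 2088 \cdot \frac{1}{11973}\right) = 3576 + \left(- \frac{691}{1301} + \frac{696}{3991}\right) = 3576 - \frac{1852285}{5192291} = \frac{18565780331}{5192291} \approx 3575.6$)
$p + s = 11809 + \frac{18565780331}{5192291} = \frac{79881544750}{5192291}$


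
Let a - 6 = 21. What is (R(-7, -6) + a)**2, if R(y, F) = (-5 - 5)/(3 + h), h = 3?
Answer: 5776/9 ≈ 641.78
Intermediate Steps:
R(y, F) = -5/3 (R(y, F) = (-5 - 5)/(3 + 3) = -10/6 = -10*1/6 = -5/3)
a = 27 (a = 6 + 21 = 27)
(R(-7, -6) + a)**2 = (-5/3 + 27)**2 = (76/3)**2 = 5776/9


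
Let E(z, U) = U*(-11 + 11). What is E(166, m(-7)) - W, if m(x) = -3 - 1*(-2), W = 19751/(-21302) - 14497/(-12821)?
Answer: -55587523/273112942 ≈ -0.20353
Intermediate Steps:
W = 55587523/273112942 (W = 19751*(-1/21302) - 14497*(-1/12821) = -19751/21302 + 14497/12821 = 55587523/273112942 ≈ 0.20353)
m(x) = -1 (m(x) = -3 + 2 = -1)
E(z, U) = 0 (E(z, U) = U*0 = 0)
E(166, m(-7)) - W = 0 - 1*55587523/273112942 = 0 - 55587523/273112942 = -55587523/273112942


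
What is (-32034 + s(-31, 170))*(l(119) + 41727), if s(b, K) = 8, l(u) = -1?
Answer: -1336316876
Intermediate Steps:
(-32034 + s(-31, 170))*(l(119) + 41727) = (-32034 + 8)*(-1 + 41727) = -32026*41726 = -1336316876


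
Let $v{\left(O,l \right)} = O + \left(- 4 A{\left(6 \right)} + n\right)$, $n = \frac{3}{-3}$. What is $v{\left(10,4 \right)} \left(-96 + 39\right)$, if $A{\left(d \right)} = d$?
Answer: $855$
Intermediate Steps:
$n = -1$ ($n = 3 \left(- \frac{1}{3}\right) = -1$)
$v{\left(O,l \right)} = -25 + O$ ($v{\left(O,l \right)} = O - 25 = -25 + O$)
$v{\left(10,4 \right)} \left(-96 + 39\right) = \left(-25 + 10\right) \left(-96 + 39\right) = \left(-15\right) \left(-57\right) = 855$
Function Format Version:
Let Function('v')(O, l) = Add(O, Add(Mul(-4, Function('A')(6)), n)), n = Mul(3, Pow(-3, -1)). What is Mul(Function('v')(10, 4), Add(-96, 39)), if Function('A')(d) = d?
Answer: 855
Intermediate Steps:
n = -1 (n = Mul(3, Rational(-1, 3)) = -1)
Function('v')(O, l) = Add(-25, O) (Function('v')(O, l) = Add(O, Add(Mul(-4, 6), -1)) = Add(O, Add(-24, -1)) = Add(O, -25) = Add(-25, O))
Mul(Function('v')(10, 4), Add(-96, 39)) = Mul(Add(-25, 10), Add(-96, 39)) = Mul(-15, -57) = 855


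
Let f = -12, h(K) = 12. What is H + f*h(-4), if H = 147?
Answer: 3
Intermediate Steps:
H + f*h(-4) = 147 - 12*12 = 147 - 144 = 3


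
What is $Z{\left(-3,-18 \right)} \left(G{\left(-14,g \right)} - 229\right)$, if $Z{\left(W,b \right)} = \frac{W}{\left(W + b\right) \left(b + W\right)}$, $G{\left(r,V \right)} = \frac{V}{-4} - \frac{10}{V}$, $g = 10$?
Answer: $\frac{155}{98} \approx 1.5816$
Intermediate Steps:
$G{\left(r,V \right)} = - \frac{10}{V} - \frac{V}{4}$ ($G{\left(r,V \right)} = V \left(- \frac{1}{4}\right) - \frac{10}{V} = - \frac{V}{4} - \frac{10}{V} = - \frac{10}{V} - \frac{V}{4}$)
$Z{\left(W,b \right)} = \frac{W}{\left(W + b\right)^{2}}$ ($Z{\left(W,b \right)} = \frac{W}{\left(W + b\right) \left(W + b\right)} = \frac{W}{\left(W + b\right)^{2}}$)
$Z{\left(-3,-18 \right)} \left(G{\left(-14,g \right)} - 229\right) = - \frac{3}{\left(-3 - 18\right)^{2}} \left(\left(- \frac{10}{10} - \frac{5}{2}\right) - 229\right) = - \frac{3}{441} \left(\left(\left(-10\right) \frac{1}{10} - \frac{5}{2}\right) - 229\right) = \left(-3\right) \frac{1}{441} \left(\left(-1 - \frac{5}{2}\right) - 229\right) = - \frac{- \frac{7}{2} - 229}{147} = \left(- \frac{1}{147}\right) \left(- \frac{465}{2}\right) = \frac{155}{98}$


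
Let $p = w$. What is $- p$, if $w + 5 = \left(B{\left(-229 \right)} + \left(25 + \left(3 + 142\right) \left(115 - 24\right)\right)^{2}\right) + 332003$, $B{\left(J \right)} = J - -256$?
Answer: $-175100425$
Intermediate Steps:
$B{\left(J \right)} = 256 + J$ ($B{\left(J \right)} = J + 256 = 256 + J$)
$w = 175100425$ ($w = -5 + \left(\left(\left(256 - 229\right) + \left(25 + \left(3 + 142\right) \left(115 - 24\right)\right)^{2}\right) + 332003\right) = -5 + \left(\left(27 + \left(25 + 145 \cdot 91\right)^{2}\right) + 332003\right) = -5 + \left(\left(27 + \left(25 + 13195\right)^{2}\right) + 332003\right) = -5 + \left(\left(27 + 13220^{2}\right) + 332003\right) = -5 + \left(\left(27 + 174768400\right) + 332003\right) = -5 + \left(174768427 + 332003\right) = -5 + 175100430 = 175100425$)
$p = 175100425$
$- p = \left(-1\right) 175100425 = -175100425$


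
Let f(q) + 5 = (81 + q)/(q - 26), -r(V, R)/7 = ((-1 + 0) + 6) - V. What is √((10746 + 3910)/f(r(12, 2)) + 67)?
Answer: √5071395/15 ≈ 150.13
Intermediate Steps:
r(V, R) = -35 + 7*V (r(V, R) = -7*(((-1 + 0) + 6) - V) = -7*((-1 + 6) - V) = -7*(5 - V) = -35 + 7*V)
f(q) = -5 + (81 + q)/(-26 + q) (f(q) = -5 + (81 + q)/(q - 26) = -5 + (81 + q)/(-26 + q))
√((10746 + 3910)/f(r(12, 2)) + 67) = √((10746 + 3910)/(((211 - 4*(-35 + 7*12))/(-26 + (-35 + 7*12)))) + 67) = √(14656/(((211 - 4*(-35 + 84))/(-26 + (-35 + 84)))) + 67) = √(14656/(((211 - 4*49)/(-26 + 49))) + 67) = √(14656/(((211 - 196)/23)) + 67) = √(14656/(((1/23)*15)) + 67) = √(14656/(15/23) + 67) = √(14656*(23/15) + 67) = √(337088/15 + 67) = √(338093/15) = √5071395/15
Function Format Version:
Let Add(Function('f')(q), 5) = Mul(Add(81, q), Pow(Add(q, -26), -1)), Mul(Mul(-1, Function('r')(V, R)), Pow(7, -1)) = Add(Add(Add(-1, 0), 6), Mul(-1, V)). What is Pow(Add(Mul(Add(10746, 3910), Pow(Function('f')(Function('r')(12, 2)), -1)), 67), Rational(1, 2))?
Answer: Mul(Rational(1, 15), Pow(5071395, Rational(1, 2))) ≈ 150.13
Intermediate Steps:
Function('r')(V, R) = Add(-35, Mul(7, V)) (Function('r')(V, R) = Mul(-7, Add(Add(Add(-1, 0), 6), Mul(-1, V))) = Mul(-7, Add(Add(-1, 6), Mul(-1, V))) = Mul(-7, Add(5, Mul(-1, V))) = Add(-35, Mul(7, V)))
Function('f')(q) = Add(-5, Mul(Pow(Add(-26, q), -1), Add(81, q))) (Function('f')(q) = Add(-5, Mul(Add(81, q), Pow(Add(q, -26), -1))) = Add(-5, Mul(Add(81, q), Pow(Add(-26, q), -1))) = Add(-5, Mul(Pow(Add(-26, q), -1), Add(81, q))))
Pow(Add(Mul(Add(10746, 3910), Pow(Function('f')(Function('r')(12, 2)), -1)), 67), Rational(1, 2)) = Pow(Add(Mul(Add(10746, 3910), Pow(Mul(Pow(Add(-26, Add(-35, Mul(7, 12))), -1), Add(211, Mul(-4, Add(-35, Mul(7, 12))))), -1)), 67), Rational(1, 2)) = Pow(Add(Mul(14656, Pow(Mul(Pow(Add(-26, Add(-35, 84)), -1), Add(211, Mul(-4, Add(-35, 84)))), -1)), 67), Rational(1, 2)) = Pow(Add(Mul(14656, Pow(Mul(Pow(Add(-26, 49), -1), Add(211, Mul(-4, 49))), -1)), 67), Rational(1, 2)) = Pow(Add(Mul(14656, Pow(Mul(Pow(23, -1), Add(211, -196)), -1)), 67), Rational(1, 2)) = Pow(Add(Mul(14656, Pow(Mul(Rational(1, 23), 15), -1)), 67), Rational(1, 2)) = Pow(Add(Mul(14656, Pow(Rational(15, 23), -1)), 67), Rational(1, 2)) = Pow(Add(Mul(14656, Rational(23, 15)), 67), Rational(1, 2)) = Pow(Add(Rational(337088, 15), 67), Rational(1, 2)) = Pow(Rational(338093, 15), Rational(1, 2)) = Mul(Rational(1, 15), Pow(5071395, Rational(1, 2)))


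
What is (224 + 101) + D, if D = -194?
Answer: 131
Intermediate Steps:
(224 + 101) + D = (224 + 101) - 194 = 325 - 194 = 131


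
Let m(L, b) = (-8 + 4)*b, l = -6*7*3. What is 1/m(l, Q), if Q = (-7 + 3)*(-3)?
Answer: -1/48 ≈ -0.020833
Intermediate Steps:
Q = 12 (Q = -4*(-3) = 12)
l = -126 (l = -42*3 = -126)
m(L, b) = -4*b
1/m(l, Q) = 1/(-4*12) = 1/(-48) = -1/48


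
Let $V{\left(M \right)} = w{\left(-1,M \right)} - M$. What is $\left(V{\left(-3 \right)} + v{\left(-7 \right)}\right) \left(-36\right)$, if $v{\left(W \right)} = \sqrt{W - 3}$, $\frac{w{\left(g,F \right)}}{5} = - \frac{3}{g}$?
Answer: $-648 - 36 i \sqrt{10} \approx -648.0 - 113.84 i$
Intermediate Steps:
$w{\left(g,F \right)} = - \frac{15}{g}$ ($w{\left(g,F \right)} = 5 \left(- \frac{3}{g}\right) = - \frac{15}{g}$)
$V{\left(M \right)} = 15 - M$ ($V{\left(M \right)} = - \frac{15}{-1} - M = \left(-15\right) \left(-1\right) - M = 15 - M$)
$v{\left(W \right)} = \sqrt{-3 + W}$
$\left(V{\left(-3 \right)} + v{\left(-7 \right)}\right) \left(-36\right) = \left(\left(15 - -3\right) + \sqrt{-3 - 7}\right) \left(-36\right) = \left(\left(15 + 3\right) + \sqrt{-10}\right) \left(-36\right) = \left(18 + i \sqrt{10}\right) \left(-36\right) = -648 - 36 i \sqrt{10}$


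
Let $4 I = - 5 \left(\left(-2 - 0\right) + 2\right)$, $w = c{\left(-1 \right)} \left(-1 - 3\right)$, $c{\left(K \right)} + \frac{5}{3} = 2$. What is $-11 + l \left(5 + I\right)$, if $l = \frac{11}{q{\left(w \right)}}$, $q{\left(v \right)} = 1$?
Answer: $44$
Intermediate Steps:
$c{\left(K \right)} = \frac{1}{3}$ ($c{\left(K \right)} = - \frac{5}{3} + 2 = \frac{1}{3}$)
$w = - \frac{4}{3}$ ($w = \frac{-1 - 3}{3} = \frac{1}{3} \left(-4\right) = - \frac{4}{3} \approx -1.3333$)
$I = 0$ ($I = \frac{\left(-5\right) \left(\left(-2 - 0\right) + 2\right)}{4} = \frac{\left(-5\right) \left(\left(-2 + 0\right) + 2\right)}{4} = \frac{\left(-5\right) \left(-2 + 2\right)}{4} = \frac{\left(-5\right) 0}{4} = \frac{1}{4} \cdot 0 = 0$)
$l = 11$ ($l = \frac{11}{1} = 11 \cdot 1 = 11$)
$-11 + l \left(5 + I\right) = -11 + 11 \left(5 + 0\right) = -11 + 11 \cdot 5 = -11 + 55 = 44$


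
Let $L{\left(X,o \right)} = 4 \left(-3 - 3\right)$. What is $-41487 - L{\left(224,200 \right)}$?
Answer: $-41463$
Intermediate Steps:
$L{\left(X,o \right)} = -24$ ($L{\left(X,o \right)} = 4 \left(-6\right) = -24$)
$-41487 - L{\left(224,200 \right)} = -41487 - -24 = -41487 + 24 = -41463$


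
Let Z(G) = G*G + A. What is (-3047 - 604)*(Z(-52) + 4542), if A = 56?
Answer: -26659602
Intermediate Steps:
Z(G) = 56 + G**2 (Z(G) = G*G + 56 = G**2 + 56 = 56 + G**2)
(-3047 - 604)*(Z(-52) + 4542) = (-3047 - 604)*((56 + (-52)**2) + 4542) = -3651*((56 + 2704) + 4542) = -3651*(2760 + 4542) = -3651*7302 = -26659602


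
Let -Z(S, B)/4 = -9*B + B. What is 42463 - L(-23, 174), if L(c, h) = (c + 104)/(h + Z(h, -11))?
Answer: 7558495/178 ≈ 42463.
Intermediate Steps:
Z(S, B) = 32*B (Z(S, B) = -4*(-9*B + B) = -(-32)*B = 32*B)
L(c, h) = (104 + c)/(-352 + h) (L(c, h) = (c + 104)/(h + 32*(-11)) = (104 + c)/(h - 352) = (104 + c)/(-352 + h))
42463 - L(-23, 174) = 42463 - (104 - 23)/(-352 + 174) = 42463 - 81/(-178) = 42463 - (-1)*81/178 = 42463 - 1*(-81/178) = 42463 + 81/178 = 7558495/178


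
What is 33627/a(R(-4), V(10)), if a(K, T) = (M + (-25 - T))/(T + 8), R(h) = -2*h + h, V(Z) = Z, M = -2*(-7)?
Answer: -201762/7 ≈ -28823.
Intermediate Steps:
M = 14
R(h) = -h
a(K, T) = (-11 - T)/(8 + T) (a(K, T) = (14 + (-25 - T))/(T + 8) = (-11 - T)/(8 + T))
33627/a(R(-4), V(10)) = 33627/(((-11 - 1*10)/(8 + 10))) = 33627/(((-11 - 10)/18)) = 33627/(((1/18)*(-21))) = 33627/(-7/6) = 33627*(-6/7) = -201762/7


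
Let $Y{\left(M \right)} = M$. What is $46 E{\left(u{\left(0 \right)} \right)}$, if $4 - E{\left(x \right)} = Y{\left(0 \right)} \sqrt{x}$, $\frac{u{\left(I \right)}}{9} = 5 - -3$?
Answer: $184$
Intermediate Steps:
$u{\left(I \right)} = 72$ ($u{\left(I \right)} = 9 \left(5 - -3\right) = 9 \left(5 + 3\right) = 9 \cdot 8 = 72$)
$E{\left(x \right)} = 4$ ($E{\left(x \right)} = 4 - 0 \sqrt{x} = 4 - 0 = 4 + 0 = 4$)
$46 E{\left(u{\left(0 \right)} \right)} = 46 \cdot 4 = 184$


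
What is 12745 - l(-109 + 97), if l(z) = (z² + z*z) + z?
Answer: 12469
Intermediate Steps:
l(z) = z + 2*z² (l(z) = (z² + z²) + z = 2*z² + z = z + 2*z²)
12745 - l(-109 + 97) = 12745 - (-109 + 97)*(1 + 2*(-109 + 97)) = 12745 - (-12)*(1 + 2*(-12)) = 12745 - (-12)*(1 - 24) = 12745 - (-12)*(-23) = 12745 - 1*276 = 12745 - 276 = 12469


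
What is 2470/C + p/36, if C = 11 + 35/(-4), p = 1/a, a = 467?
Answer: 2050649/1868 ≈ 1097.8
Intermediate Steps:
p = 1/467 ≈ 0.0021413
C = 9/4 (C = 11 - 1/4*35 = 11 - 35/4 = 9/4 ≈ 2.2500)
2470/C + p/36 = 2470/(9/4) + (1/467)/36 = 2470*(4/9) + (1/467)*(1/36) = 9880/9 + 1/16812 = 2050649/1868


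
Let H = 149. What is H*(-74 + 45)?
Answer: -4321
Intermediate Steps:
H*(-74 + 45) = 149*(-74 + 45) = 149*(-29) = -4321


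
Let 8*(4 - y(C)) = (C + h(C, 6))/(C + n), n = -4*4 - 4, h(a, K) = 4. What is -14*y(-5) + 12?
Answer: -4393/100 ≈ -43.930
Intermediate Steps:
n = -20 (n = -16 - 4 = -20)
y(C) = 4 - (4 + C)/(8*(-20 + C)) (y(C) = 4 - (C + 4)/(8*(C - 20)) = 4 - (4 + C)/(8*(-20 + C)))
-14*y(-5) + 12 = -7*(-644 + 31*(-5))/(4*(-20 - 5)) + 12 = -7*(-644 - 155)/(4*(-25)) + 12 = -7*(-1)*(-799)/(4*25) + 12 = -14*799/200 + 12 = -5593/100 + 12 = -4393/100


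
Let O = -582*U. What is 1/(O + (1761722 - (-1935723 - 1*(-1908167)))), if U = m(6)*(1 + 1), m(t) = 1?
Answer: 1/1788114 ≈ 5.5925e-7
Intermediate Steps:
U = 2 (U = 1*(1 + 1) = 1*2 = 2)
O = -1164 (O = -582*2 = -1164)
1/(O + (1761722 - (-1935723 - 1*(-1908167)))) = 1/(-1164 + (1761722 - (-1935723 - 1*(-1908167)))) = 1/(-1164 + (1761722 - (-1935723 + 1908167))) = 1/(-1164 + (1761722 - 1*(-27556))) = 1/(-1164 + (1761722 + 27556)) = 1/(-1164 + 1789278) = 1/1788114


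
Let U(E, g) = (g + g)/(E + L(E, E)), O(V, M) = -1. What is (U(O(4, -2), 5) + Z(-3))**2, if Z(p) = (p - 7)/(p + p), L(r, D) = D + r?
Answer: 25/9 ≈ 2.7778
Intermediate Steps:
Z(p) = (-7 + p)/(2*p) (Z(p) = (-7 + p)/((2*p)) = (-7 + p)*(1/(2*p)) = (-7 + p)/(2*p))
U(E, g) = 2*g/(3*E) (U(E, g) = (g + g)/(E + (E + E)) = (2*g)/(E + 2*E) = (2*g)/((3*E)) = (2*g)*(1/(3*E)) = 2*g/(3*E))
(U(O(4, -2), 5) + Z(-3))**2 = ((2/3)*5/(-1) + (1/2)*(-7 - 3)/(-3))**2 = ((2/3)*5*(-1) + (1/2)*(-1/3)*(-10))**2 = (-10/3 + 5/3)**2 = (-5/3)**2 = 25/9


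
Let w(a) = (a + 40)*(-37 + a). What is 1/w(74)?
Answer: 1/4218 ≈ 0.00023708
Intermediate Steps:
w(a) = (-37 + a)*(40 + a) (w(a) = (40 + a)*(-37 + a) = (-37 + a)*(40 + a))
1/w(74) = 1/(-1480 + 74**2 + 3*74) = 1/(-1480 + 5476 + 222) = 1/4218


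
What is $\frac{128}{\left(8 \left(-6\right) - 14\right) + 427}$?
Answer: $\frac{128}{365} \approx 0.35069$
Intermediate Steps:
$\frac{128}{\left(8 \left(-6\right) - 14\right) + 427} = \frac{128}{\left(-48 - 14\right) + 427} = \frac{128}{-62 + 427} = \frac{128}{365}$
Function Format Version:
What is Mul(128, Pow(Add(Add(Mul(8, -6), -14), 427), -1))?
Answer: Rational(128, 365) ≈ 0.35069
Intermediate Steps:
Mul(128, Pow(Add(Add(Mul(8, -6), -14), 427), -1)) = Mul(128, Pow(Add(Add(-48, -14), 427), -1)) = Mul(128, Pow(Add(-62, 427), -1)) = Mul(128, Pow(365, -1)) = Mul(128, Rational(1, 365)) = Rational(128, 365)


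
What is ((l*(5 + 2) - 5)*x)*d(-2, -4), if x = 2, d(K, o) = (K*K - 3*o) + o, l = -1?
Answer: -288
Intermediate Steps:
d(K, o) = K² - 2*o (d(K, o) = (K² - 3*o) + o = K² - 2*o)
((l*(5 + 2) - 5)*x)*d(-2, -4) = ((-(5 + 2) - 5)*2)*((-2)² - 2*(-4)) = ((-1*7 - 5)*2)*(4 + 8) = ((-7 - 5)*2)*12 = -12*2*12 = -24*12 = -288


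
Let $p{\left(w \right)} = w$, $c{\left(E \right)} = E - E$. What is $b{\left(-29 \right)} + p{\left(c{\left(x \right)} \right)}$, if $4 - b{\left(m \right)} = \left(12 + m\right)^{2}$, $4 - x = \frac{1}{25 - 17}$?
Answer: $-285$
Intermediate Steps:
$x = \frac{31}{8}$ ($x = 4 - \frac{1}{25 - 17} = 4 - \frac{1}{8} = \frac{31}{8} \approx 3.875$)
$c{\left(E \right)} = 0$
$b{\left(m \right)} = 4 - \left(12 + m\right)^{2}$
$b{\left(-29 \right)} + p{\left(c{\left(x \right)} \right)} = \left(4 - \left(12 - 29\right)^{2}\right) + 0 = \left(4 - \left(-17\right)^{2}\right) + 0 = \left(4 - 289\right) + 0 = -285 + 0 = -285$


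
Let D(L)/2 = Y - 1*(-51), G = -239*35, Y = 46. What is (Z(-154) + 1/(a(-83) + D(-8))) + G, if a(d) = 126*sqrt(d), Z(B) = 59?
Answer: 3*(-348852*sqrt(83) + 537121*I)/(2*(-97*I + 63*sqrt(83))) ≈ -8306.0 - 0.00084639*I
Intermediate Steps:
G = -8365
D(L) = 194 (D(L) = 2*(46 - 1*(-51)) = 2*(46 + 51) = 2*97 = 194)
(Z(-154) + 1/(a(-83) + D(-8))) + G = (59 + 1/(126*sqrt(-83) + 194)) - 8365 = (59 + 1/(126*(I*sqrt(83)) + 194)) - 8365 = (59 + 1/(126*I*sqrt(83) + 194)) - 8365 = (59 + 1/(194 + 126*I*sqrt(83))) - 8365 = -8306 + 1/(194 + 126*I*sqrt(83))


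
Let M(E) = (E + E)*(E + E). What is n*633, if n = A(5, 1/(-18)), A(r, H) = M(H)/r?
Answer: 211/135 ≈ 1.5630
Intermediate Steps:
M(E) = 4*E² (M(E) = (2*E)*(2*E) = 4*E²)
A(r, H) = 4*H²/r (A(r, H) = (4*H²)/r = 4*H²/r)
n = 1/405 (n = 4*(1/(-18))²/5 = 4*(-1/18)²*(⅕) = 4*(1/324)*(⅕) = 1/405 ≈ 0.0024691)
n*633 = (1/405)*633 = 211/135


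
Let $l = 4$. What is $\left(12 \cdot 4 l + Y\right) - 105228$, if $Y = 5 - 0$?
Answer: $-105031$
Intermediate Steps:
$Y = 5$ ($Y = 5 + 0 = 5$)
$\left(12 \cdot 4 l + Y\right) - 105228 = \left(12 \cdot 4 \cdot 4 + 5\right) - 105228 = \left(12 \cdot 16 + 5\right) - 105228 = \left(192 + 5\right) - 105228 = 197 - 105228 = -105031$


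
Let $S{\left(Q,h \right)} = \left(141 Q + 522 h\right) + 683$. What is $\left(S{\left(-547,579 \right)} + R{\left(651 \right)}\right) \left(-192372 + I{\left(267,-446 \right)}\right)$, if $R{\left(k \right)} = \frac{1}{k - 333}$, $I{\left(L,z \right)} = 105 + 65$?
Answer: $- \frac{6900291379793}{159} \approx -4.3398 \cdot 10^{10}$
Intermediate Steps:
$I{\left(L,z \right)} = 170$
$S{\left(Q,h \right)} = 683 + 141 Q + 522 h$
$R{\left(k \right)} = \frac{1}{-333 + k}$
$\left(S{\left(-547,579 \right)} + R{\left(651 \right)}\right) \left(-192372 + I{\left(267,-446 \right)}\right) = \left(\left(683 + 141 \left(-547\right) + 522 \cdot 579\right) + \frac{1}{-333 + 651}\right) \left(-192372 + 170\right) = \left(\left(683 - 77127 + 302238\right) + \frac{1}{318}\right) \left(-192202\right) = \left(225794 + \frac{1}{318}\right) \left(-192202\right) = \frac{71802493}{318} \left(-192202\right) = - \frac{6900291379793}{159}$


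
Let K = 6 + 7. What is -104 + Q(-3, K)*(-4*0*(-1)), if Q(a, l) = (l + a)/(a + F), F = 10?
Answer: -104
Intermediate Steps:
K = 13
Q(a, l) = (a + l)/(10 + a) (Q(a, l) = (l + a)/(a + 10) = (a + l)/(10 + a))
-104 + Q(-3, K)*(-4*0*(-1)) = -104 + ((-3 + 13)/(10 - 3))*(-4*0*(-1)) = -104 + (10/7)*(0*(-1)) = -104 + ((⅐)*10)*0 = -104 + (10/7)*0 = -104 + 0 = -104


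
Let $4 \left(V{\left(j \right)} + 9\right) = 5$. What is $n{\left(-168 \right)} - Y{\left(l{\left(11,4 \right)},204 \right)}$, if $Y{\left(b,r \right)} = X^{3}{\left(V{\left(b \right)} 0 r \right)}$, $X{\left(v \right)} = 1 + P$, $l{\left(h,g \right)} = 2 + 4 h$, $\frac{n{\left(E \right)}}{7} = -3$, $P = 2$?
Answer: $-48$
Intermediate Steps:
$n{\left(E \right)} = -21$ ($n{\left(E \right)} = 7 \left(-3\right) = -21$)
$V{\left(j \right)} = - \frac{31}{4}$ ($V{\left(j \right)} = -9 + \frac{1}{4} \cdot 5 = -9 + \frac{5}{4} = - \frac{31}{4}$)
$X{\left(v \right)} = 3$ ($X{\left(v \right)} = 1 + 2 = 3$)
$Y{\left(b,r \right)} = 27$ ($Y{\left(b,r \right)} = 3^{3} = 27$)
$n{\left(-168 \right)} - Y{\left(l{\left(11,4 \right)},204 \right)} = -21 - 27 = -48$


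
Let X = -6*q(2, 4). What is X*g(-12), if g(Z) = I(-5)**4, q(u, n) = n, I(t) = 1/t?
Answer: -24/625 ≈ -0.038400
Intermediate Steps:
X = -24 (X = -6*4 = -24)
g(Z) = 1/625 (g(Z) = (1/(-5))**4 = (-1/5)**4 = 1/625)
X*g(-12) = -24*1/625 = -24/625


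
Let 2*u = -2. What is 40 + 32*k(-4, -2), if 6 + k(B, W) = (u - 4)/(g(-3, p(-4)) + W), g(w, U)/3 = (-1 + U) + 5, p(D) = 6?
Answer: -1104/7 ≈ -157.71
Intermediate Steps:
u = -1 (u = (1/2)*(-2) = -1)
g(w, U) = 12 + 3*U (g(w, U) = 3*((-1 + U) + 5) = 3*(4 + U) = 12 + 3*U)
k(B, W) = -6 - 5/(30 + W) (k(B, W) = -6 + (-1 - 4)/((12 + 3*6) + W) = -6 - 5/((12 + 18) + W) = -6 - 5/(30 + W))
40 + 32*k(-4, -2) = 40 + 32*((-185 - 6*(-2))/(30 - 2)) = 40 + 32*((-185 + 12)/28) = 40 + 32*((1/28)*(-173)) = 40 + 32*(-173/28) = 40 - 1384/7 = -1104/7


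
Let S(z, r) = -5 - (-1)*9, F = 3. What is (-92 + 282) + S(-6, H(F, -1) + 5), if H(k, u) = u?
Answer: 194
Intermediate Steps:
S(z, r) = 4 (S(z, r) = -5 - 1*(-9) = -5 + 9 = 4)
(-92 + 282) + S(-6, H(F, -1) + 5) = (-92 + 282) + 4 = 190 + 4 = 194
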